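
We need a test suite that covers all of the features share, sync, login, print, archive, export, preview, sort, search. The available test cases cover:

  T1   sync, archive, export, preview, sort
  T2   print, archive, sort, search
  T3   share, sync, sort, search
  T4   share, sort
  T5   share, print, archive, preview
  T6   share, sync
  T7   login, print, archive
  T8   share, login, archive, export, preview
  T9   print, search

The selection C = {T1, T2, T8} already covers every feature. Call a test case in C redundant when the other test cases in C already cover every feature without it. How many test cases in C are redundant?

Drop T1: sync uncovered — not redundant.
Drop T2: print, search uncovered — not redundant.
Drop T8: share, login uncovered — not redundant.
None of the test cases in C is redundant.

0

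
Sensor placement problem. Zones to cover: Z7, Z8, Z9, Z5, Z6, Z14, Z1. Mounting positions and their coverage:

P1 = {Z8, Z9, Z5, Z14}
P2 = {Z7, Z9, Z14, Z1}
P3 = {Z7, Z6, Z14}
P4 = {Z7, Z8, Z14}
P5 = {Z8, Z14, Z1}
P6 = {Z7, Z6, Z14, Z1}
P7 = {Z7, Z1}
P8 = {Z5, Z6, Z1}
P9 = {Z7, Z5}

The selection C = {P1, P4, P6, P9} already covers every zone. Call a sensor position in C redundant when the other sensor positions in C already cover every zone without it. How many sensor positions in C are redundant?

2

Drop P1: Z9 uncovered — not redundant.
Drop P4: the rest still cover every zone — redundant.
Drop P6: Z6, Z1 uncovered — not redundant.
Drop P9: the rest still cover every zone — redundant.
2 redundant: P4, P9.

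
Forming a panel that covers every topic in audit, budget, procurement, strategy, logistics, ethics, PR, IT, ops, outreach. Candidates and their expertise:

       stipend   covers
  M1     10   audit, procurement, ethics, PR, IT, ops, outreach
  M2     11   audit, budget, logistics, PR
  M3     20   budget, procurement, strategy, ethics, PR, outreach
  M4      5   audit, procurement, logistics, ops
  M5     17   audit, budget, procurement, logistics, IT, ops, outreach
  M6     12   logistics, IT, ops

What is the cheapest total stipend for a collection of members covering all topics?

35

M1, M3, M4 cover every topic at stipend 10 + 20 + 5 = 35.
Any cover uses at least 2 members; among all covering selections none totals below 35.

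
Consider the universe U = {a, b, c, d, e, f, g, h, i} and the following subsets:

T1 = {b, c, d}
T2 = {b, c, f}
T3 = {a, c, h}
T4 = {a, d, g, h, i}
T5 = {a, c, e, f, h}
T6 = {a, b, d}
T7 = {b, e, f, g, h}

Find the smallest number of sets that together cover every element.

3

T1, T4, T5 together cover {a, b, c, d, e, f, g, h, i} — every element.
No 2 of the 7 sets cover everything (all 21 pairs fall short), so 3 is minimum.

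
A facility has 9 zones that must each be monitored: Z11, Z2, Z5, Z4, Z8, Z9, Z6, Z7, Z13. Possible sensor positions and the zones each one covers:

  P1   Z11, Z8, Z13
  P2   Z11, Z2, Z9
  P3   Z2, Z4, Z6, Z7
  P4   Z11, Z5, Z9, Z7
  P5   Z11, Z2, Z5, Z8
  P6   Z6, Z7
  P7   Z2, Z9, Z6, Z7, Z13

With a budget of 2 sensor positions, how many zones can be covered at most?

8

Choosing P5, P7 covers {Z11, Z2, Z5, Z8, Z9, Z6, Z7, Z13} — 8 zones.
No choice of 2 sensor positions does better; here Z4 is left uncovered.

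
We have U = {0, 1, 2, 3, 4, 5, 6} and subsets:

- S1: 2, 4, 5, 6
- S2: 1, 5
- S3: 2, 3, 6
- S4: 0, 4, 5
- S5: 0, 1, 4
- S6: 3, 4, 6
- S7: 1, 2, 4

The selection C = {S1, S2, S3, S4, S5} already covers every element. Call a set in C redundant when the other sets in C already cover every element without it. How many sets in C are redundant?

Drop S1: the rest still cover every element — redundant.
Drop S2: the rest still cover every element — redundant.
Drop S3: 3 uncovered — not redundant.
Drop S4: the rest still cover every element — redundant.
Drop S5: the rest still cover every element — redundant.
4 redundant: S1, S2, S4, S5.

4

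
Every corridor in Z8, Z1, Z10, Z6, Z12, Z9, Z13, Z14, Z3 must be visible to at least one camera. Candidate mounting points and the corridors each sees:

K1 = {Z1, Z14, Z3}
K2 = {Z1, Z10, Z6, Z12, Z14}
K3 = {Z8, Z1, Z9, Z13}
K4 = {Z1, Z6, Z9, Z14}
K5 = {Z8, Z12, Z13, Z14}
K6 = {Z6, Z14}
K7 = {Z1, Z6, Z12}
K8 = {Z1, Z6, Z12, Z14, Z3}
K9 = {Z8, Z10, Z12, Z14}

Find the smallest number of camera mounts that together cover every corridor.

3

K1, K2, K3 together cover {Z8, Z1, Z10, Z6, Z12, Z9, Z13, Z14, Z3} — every corridor.
No 2 of the 9 camera mounts cover everything (all 36 pairs fall short), so 3 is minimum.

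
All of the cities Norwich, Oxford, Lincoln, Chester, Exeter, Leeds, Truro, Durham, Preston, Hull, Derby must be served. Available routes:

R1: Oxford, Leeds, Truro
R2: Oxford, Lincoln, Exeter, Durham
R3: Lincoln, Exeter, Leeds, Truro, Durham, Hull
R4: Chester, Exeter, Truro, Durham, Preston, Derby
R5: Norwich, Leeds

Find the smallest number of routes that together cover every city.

4

R1, R3, R4, R5 together cover {Norwich, Oxford, Lincoln, Chester, Exeter, Leeds, Truro, Durham, Preston, Hull, Derby} — every city.
No 3 of the 5 routes cover everything (all 10 triples fall short), so 4 is minimum.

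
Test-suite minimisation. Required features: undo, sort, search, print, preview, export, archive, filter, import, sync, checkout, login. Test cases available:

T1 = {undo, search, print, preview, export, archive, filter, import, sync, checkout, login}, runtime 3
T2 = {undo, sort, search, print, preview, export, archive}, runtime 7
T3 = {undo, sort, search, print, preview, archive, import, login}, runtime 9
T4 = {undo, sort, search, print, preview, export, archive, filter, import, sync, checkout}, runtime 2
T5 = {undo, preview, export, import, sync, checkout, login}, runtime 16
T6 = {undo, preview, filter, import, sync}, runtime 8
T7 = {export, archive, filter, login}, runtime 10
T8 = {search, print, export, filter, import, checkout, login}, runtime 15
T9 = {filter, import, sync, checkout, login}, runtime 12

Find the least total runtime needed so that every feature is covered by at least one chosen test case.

5

T1, T4 cover every feature at runtime 3 + 2 = 5.
Any cover uses at least 2 test cases; among all covering selections none totals below 5.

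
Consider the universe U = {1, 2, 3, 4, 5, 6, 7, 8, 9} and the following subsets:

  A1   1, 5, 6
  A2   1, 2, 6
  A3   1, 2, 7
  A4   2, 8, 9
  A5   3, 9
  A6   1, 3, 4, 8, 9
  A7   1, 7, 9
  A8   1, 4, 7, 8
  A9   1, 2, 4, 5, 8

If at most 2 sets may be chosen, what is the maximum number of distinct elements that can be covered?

7

Choosing A1, A6 covers {1, 3, 4, 5, 6, 8, 9} — 7 elements.
No choice of 2 sets does better; here 2, 7 are left uncovered.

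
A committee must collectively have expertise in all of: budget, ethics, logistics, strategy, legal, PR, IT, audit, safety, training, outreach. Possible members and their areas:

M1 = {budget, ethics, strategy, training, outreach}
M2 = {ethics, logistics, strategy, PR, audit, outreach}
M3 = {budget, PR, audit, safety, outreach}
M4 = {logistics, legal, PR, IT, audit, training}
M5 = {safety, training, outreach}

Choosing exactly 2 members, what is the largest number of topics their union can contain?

10

Choosing M1, M4 covers {budget, ethics, logistics, strategy, legal, PR, IT, audit, training, outreach} — 10 topics.
No choice of 2 members does better; here safety is left uncovered.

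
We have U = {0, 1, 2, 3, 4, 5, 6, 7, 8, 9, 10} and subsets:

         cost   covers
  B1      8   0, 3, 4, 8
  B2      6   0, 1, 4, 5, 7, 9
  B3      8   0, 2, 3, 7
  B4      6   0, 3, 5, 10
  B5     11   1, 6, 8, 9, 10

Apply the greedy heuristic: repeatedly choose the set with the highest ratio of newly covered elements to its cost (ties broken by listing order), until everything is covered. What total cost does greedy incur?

31

Pick 1: B2 adds 6 new (0, 1, 4, 5, 7, 9) at cost 6 (ratio 6/6).
Pick 2: B4 adds 2 new (3, 10) at cost 6 (ratio 2/6).
Pick 3: B5 adds 2 new (6, 8) at cost 11 (ratio 2/11).
Pick 4: B3 adds 1 new (2) at cost 8 (ratio 1/8).
Greedy total cost: 6 + 6 + 11 + 8 = 31. (The true optimum is 25, so greedy overshoots here.)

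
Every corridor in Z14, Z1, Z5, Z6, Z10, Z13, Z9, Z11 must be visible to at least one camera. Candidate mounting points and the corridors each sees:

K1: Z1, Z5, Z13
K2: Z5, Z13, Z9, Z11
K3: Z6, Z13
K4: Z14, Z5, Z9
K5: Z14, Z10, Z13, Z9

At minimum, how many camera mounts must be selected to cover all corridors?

K1, K2, K3, K5 together cover {Z14, Z1, Z5, Z6, Z10, Z13, Z9, Z11} — every corridor.
No 3 of the 5 camera mounts cover everything (all 10 triples fall short), so 4 is minimum.

4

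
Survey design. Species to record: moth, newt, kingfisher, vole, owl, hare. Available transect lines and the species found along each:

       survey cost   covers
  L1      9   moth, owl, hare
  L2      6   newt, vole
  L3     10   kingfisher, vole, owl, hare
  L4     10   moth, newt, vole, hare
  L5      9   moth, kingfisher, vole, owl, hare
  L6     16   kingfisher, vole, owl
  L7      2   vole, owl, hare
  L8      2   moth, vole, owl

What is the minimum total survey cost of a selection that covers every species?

15

L2, L5 cover every species at survey cost 6 + 9 = 15.
Any cover uses at least 2 transects; among all covering selections none totals below 15.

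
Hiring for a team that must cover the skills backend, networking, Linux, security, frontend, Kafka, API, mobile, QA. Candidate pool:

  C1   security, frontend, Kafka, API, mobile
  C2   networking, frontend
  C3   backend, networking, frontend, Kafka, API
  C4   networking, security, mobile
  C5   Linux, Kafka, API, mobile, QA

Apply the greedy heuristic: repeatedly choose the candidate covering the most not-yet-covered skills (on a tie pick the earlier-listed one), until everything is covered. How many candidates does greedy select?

Pick 1: C1 covers 5 new skills (security, frontend, Kafka, API, mobile).
Pick 2: C3 covers 2 new skills (backend, networking).
Pick 3: C5 covers 2 new skills (Linux, QA).
Greedy uses 3 candidates.

3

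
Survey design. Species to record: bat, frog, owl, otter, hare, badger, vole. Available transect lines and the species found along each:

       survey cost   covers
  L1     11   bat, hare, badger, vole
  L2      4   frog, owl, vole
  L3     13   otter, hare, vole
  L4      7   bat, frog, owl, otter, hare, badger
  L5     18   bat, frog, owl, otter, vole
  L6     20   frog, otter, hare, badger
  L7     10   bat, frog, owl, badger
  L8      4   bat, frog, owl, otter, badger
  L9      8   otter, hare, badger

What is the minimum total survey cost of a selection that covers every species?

11

L2, L4 cover every species at survey cost 4 + 7 = 11.
Any cover uses at least 2 transects; among all covering selections none totals below 11.
Greedy by coverage-per-survey cost would pick L8, L2, L4 for 15 — worse than the optimum 11.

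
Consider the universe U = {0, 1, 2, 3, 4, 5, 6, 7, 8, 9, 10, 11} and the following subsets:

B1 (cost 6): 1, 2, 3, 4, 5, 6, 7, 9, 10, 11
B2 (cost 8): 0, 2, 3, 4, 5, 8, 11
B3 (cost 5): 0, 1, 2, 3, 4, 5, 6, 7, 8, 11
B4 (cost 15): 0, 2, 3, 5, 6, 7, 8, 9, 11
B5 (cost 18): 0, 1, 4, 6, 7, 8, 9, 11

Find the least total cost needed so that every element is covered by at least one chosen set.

B1, B3 cover every element at cost 6 + 5 = 11.
Any cover uses at least 2 sets; among all covering selections none totals below 11.

11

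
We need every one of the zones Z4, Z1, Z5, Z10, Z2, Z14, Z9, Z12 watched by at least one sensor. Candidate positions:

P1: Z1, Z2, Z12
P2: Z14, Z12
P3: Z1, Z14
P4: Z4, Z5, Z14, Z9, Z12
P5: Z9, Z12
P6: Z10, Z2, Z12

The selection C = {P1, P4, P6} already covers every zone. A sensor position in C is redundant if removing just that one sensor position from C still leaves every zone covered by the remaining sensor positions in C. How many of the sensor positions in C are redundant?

Drop P1: Z1 uncovered — not redundant.
Drop P4: Z4, Z5, Z14, Z9 uncovered — not redundant.
Drop P6: Z10 uncovered — not redundant.
None of the sensor positions in C is redundant.

0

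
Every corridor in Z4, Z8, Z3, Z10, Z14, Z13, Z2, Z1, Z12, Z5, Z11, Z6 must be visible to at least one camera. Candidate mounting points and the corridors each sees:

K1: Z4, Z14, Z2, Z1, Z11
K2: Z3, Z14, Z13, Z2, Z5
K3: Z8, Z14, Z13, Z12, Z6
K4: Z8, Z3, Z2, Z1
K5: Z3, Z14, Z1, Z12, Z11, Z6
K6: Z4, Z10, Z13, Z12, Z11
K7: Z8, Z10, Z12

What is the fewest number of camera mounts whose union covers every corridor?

4

K1, K2, K3, K6 together cover {Z4, Z8, Z3, Z10, Z14, Z13, Z2, Z1, Z12, Z5, Z11, Z6} — every corridor.
No 3 of the 7 camera mounts cover everything (all 35 triples fall short), so 4 is minimum.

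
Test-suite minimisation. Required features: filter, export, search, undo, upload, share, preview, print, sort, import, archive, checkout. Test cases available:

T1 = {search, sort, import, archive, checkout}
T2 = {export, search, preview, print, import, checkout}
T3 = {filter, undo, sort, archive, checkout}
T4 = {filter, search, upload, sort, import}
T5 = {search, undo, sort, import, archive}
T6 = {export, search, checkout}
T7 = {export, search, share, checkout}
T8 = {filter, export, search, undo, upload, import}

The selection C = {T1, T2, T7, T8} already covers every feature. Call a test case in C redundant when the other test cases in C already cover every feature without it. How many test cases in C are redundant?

Drop T1: sort, archive uncovered — not redundant.
Drop T2: preview, print uncovered — not redundant.
Drop T7: share uncovered — not redundant.
Drop T8: filter, undo, upload uncovered — not redundant.
None of the test cases in C is redundant.

0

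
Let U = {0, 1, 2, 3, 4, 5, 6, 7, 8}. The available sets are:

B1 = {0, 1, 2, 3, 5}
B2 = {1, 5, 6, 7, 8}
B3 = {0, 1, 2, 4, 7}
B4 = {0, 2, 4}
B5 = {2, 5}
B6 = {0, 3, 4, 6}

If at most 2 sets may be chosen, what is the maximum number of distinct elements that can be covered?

Choosing B1, B2 covers {0, 1, 2, 3, 5, 6, 7, 8} — 8 elements.
No choice of 2 sets does better; here 4 is left uncovered.

8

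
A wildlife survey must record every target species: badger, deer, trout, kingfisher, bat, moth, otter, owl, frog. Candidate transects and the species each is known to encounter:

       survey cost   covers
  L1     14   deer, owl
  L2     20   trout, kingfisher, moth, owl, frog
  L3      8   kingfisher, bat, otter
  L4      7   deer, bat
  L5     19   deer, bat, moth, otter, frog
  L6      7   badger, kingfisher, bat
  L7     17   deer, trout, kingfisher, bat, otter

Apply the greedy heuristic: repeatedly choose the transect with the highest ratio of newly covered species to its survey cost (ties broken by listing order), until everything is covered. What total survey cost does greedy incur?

Pick 1: L6 adds 3 new (badger, kingfisher, bat) at survey cost 7 (ratio 3/7).
Pick 2: L5 adds 4 new (deer, moth, otter, frog) at survey cost 19 (ratio 4/19).
Pick 3: L2 adds 2 new (trout, owl) at survey cost 20 (ratio 2/20).
Greedy total survey cost: 7 + 19 + 20 = 46. (The true optimum is 42, so greedy overshoots here.)

46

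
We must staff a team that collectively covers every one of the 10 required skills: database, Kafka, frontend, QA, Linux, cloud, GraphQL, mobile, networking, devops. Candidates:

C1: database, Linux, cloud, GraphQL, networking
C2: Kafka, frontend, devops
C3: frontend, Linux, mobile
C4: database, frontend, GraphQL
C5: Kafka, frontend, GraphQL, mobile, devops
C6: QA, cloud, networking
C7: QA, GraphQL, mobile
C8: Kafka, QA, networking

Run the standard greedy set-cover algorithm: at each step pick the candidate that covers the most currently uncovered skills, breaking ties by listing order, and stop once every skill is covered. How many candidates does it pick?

Pick 1: C1 covers 5 new skills (database, Linux, cloud, GraphQL, networking).
Pick 2: C5 covers 4 new skills (Kafka, frontend, mobile, devops).
Pick 3: C6 covers 1 new skills (QA).
Greedy uses 3 candidates.

3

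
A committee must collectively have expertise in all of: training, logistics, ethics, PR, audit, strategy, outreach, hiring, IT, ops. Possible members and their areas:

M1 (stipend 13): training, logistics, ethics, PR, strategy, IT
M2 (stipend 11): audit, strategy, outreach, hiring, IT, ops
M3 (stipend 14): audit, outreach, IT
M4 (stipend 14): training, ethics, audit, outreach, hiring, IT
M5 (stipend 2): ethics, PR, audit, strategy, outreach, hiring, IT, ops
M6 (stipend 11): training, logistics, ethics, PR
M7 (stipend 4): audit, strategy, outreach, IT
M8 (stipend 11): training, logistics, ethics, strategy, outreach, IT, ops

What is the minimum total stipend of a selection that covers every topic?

13

M5, M6 cover every topic at stipend 2 + 11 = 13.
Any cover uses at least 2 members; among all covering selections none totals below 13.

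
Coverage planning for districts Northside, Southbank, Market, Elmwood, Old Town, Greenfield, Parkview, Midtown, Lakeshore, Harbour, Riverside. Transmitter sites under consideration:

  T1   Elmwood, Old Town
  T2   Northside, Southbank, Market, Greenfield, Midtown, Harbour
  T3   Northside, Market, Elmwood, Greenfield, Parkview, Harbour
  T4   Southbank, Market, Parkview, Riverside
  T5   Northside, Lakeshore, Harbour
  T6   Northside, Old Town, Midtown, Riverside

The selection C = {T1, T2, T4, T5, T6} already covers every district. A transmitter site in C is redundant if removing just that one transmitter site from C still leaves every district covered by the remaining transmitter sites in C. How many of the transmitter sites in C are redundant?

Drop T1: Elmwood uncovered — not redundant.
Drop T2: Greenfield uncovered — not redundant.
Drop T4: Parkview uncovered — not redundant.
Drop T5: Lakeshore uncovered — not redundant.
Drop T6: the rest still cover every district — redundant.
1 redundant: T6.

1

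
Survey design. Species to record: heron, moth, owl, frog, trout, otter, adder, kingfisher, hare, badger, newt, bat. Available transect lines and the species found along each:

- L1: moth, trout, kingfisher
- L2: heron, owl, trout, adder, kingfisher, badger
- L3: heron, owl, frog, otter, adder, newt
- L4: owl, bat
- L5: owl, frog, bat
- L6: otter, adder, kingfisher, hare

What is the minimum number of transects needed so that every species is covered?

5

L1, L2, L3, L4, L6 together cover {heron, moth, owl, frog, trout, otter, adder, kingfisher, hare, badger, newt, bat} — every species.
No 4 of the 6 transects cover everything (all 15 size-4 selections fall short), so 5 is minimum.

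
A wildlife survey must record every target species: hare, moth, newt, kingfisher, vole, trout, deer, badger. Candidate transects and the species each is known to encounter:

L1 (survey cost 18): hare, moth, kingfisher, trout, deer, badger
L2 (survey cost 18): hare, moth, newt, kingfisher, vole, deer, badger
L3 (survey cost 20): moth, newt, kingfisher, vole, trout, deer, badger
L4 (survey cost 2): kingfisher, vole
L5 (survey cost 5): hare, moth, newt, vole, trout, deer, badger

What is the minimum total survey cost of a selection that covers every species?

L4, L5 cover every species at survey cost 2 + 5 = 7.
Any cover uses at least 2 transects; among all covering selections none totals below 7.

7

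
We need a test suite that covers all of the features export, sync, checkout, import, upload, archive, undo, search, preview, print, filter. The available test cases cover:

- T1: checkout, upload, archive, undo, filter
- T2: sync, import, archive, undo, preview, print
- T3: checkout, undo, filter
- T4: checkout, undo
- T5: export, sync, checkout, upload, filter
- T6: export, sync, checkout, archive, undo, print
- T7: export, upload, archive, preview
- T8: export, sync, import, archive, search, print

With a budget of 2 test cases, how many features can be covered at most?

10

Choosing T1, T8 covers {export, sync, checkout, import, upload, archive, undo, search, print, filter} — 10 features.
No choice of 2 test cases does better; here preview is left uncovered.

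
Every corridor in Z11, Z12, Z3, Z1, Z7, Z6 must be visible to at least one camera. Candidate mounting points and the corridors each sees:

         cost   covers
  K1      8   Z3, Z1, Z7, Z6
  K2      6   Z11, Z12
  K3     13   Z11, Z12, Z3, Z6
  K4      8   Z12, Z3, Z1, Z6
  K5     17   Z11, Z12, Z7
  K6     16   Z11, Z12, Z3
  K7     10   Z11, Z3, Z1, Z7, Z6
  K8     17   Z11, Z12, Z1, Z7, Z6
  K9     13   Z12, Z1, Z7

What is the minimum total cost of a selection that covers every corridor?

K1, K2 cover every corridor at cost 8 + 6 = 14.
Any cover uses at least 2 camera mounts; among all covering selections none totals below 14.

14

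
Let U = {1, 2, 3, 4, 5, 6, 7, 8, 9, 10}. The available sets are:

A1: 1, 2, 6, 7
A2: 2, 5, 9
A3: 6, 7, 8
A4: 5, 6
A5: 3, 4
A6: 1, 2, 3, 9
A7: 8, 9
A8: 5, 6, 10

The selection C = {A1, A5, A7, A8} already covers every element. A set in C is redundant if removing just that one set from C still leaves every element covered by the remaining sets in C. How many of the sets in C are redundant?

Drop A1: 1, 2, 7 uncovered — not redundant.
Drop A5: 3, 4 uncovered — not redundant.
Drop A7: 8, 9 uncovered — not redundant.
Drop A8: 5, 10 uncovered — not redundant.
None of the sets in C is redundant.

0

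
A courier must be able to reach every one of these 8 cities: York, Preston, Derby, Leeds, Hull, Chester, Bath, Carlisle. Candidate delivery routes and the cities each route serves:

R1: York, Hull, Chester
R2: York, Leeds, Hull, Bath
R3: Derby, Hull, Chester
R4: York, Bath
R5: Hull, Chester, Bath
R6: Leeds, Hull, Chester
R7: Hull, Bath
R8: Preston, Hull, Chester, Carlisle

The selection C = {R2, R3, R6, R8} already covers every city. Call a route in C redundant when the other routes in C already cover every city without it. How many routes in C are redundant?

1

Drop R2: York, Bath uncovered — not redundant.
Drop R3: Derby uncovered — not redundant.
Drop R6: the rest still cover every city — redundant.
Drop R8: Preston, Carlisle uncovered — not redundant.
1 redundant: R6.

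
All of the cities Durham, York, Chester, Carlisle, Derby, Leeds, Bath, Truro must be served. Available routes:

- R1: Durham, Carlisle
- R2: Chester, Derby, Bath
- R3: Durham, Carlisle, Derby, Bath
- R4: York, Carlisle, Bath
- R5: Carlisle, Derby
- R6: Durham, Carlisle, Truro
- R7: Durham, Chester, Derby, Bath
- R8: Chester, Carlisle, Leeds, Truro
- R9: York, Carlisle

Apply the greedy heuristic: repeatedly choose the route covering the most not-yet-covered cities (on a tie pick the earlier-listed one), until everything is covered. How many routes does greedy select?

3

Pick 1: R3 covers 4 new cities (Durham, Carlisle, Derby, Bath).
Pick 2: R8 covers 3 new cities (Chester, Leeds, Truro).
Pick 3: R4 covers 1 new cities (York).
Greedy uses 3 routes.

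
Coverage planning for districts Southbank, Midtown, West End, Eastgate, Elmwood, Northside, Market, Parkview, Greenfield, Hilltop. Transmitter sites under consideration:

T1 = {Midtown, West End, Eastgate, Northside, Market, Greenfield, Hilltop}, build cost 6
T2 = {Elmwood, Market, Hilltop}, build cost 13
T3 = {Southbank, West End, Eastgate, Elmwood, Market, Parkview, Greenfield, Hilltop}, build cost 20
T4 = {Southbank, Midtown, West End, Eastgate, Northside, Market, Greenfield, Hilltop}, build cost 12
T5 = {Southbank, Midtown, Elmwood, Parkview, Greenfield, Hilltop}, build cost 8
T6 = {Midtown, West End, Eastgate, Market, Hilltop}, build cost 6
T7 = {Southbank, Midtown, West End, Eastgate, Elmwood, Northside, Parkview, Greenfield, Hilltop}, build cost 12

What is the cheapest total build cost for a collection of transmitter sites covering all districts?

14

T1, T5 cover every district at build cost 6 + 8 = 14.
Any cover uses at least 2 transmitter sites; among all covering selections none totals below 14.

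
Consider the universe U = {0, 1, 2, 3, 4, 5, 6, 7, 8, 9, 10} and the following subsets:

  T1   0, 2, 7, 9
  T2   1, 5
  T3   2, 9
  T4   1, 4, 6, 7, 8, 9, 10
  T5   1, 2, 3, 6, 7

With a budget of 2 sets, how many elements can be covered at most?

9

Choosing T1, T4 covers {0, 1, 2, 4, 6, 7, 8, 9, 10} — 9 elements.
No choice of 2 sets does better; here 3, 5 are left uncovered.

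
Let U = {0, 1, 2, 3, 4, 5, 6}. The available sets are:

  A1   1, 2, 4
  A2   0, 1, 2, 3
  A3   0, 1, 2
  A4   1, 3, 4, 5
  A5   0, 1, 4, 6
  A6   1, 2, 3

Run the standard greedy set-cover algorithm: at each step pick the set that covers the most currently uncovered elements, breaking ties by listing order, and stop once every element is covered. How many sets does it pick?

Pick 1: A2 covers 4 new elements (0, 1, 2, 3).
Pick 2: A4 covers 2 new elements (4, 5).
Pick 3: A5 covers 1 new elements (6).
Greedy uses 3 sets.

3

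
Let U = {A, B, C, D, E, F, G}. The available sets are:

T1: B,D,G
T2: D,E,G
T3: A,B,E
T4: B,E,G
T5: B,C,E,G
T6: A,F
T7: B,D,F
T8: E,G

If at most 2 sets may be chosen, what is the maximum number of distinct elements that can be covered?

6

Choosing T5, T6 covers {A, B, C, E, F, G} — 6 elements.
No choice of 2 sets does better; here D is left uncovered.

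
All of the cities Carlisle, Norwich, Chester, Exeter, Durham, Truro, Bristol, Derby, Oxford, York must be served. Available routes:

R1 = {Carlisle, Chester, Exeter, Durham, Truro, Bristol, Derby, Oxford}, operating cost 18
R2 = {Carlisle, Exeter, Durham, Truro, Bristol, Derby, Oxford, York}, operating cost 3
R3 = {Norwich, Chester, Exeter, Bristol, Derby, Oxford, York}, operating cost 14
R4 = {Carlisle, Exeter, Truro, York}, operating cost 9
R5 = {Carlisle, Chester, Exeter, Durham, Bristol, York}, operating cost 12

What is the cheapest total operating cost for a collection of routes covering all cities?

R2, R3 cover every city at operating cost 3 + 14 = 17.
Any cover uses at least 2 routes; among all covering selections none totals below 17.

17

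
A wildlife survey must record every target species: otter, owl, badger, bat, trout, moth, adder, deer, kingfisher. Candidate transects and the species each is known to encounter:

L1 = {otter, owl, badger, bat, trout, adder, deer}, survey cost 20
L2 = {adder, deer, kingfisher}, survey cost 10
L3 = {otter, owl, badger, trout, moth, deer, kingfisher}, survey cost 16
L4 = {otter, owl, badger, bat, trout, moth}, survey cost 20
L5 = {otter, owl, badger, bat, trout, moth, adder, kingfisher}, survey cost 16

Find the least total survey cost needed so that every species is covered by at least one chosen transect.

L2, L5 cover every species at survey cost 10 + 16 = 26.
Any cover uses at least 2 transects; among all covering selections none totals below 26.

26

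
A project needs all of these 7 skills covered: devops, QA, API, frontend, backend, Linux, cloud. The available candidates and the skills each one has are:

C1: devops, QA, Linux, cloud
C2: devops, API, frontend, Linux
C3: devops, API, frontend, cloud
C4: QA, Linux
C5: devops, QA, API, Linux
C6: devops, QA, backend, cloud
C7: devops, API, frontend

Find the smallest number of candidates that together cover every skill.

C2, C6 together cover {devops, QA, API, frontend, backend, Linux, cloud} — every skill.
No single candidate contains all 7 skills, so 2 is optimal.
Greedy (largest uncovered first) would take C1, C2, C6 — 3 candidates — but 2 suffice.

2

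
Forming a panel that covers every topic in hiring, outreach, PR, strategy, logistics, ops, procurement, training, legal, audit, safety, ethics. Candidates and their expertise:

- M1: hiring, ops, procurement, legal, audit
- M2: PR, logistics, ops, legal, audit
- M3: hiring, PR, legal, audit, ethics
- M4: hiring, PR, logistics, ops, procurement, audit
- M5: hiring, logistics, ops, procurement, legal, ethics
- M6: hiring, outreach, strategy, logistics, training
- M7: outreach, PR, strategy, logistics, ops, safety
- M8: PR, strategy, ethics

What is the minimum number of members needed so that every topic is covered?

M1, M3, M6, M7 together cover {hiring, outreach, PR, strategy, logistics, ops, procurement, training, legal, audit, safety, ethics} — every topic.
No 3 of the 8 members cover everything (all 56 triples fall short), so 4 is minimum.

4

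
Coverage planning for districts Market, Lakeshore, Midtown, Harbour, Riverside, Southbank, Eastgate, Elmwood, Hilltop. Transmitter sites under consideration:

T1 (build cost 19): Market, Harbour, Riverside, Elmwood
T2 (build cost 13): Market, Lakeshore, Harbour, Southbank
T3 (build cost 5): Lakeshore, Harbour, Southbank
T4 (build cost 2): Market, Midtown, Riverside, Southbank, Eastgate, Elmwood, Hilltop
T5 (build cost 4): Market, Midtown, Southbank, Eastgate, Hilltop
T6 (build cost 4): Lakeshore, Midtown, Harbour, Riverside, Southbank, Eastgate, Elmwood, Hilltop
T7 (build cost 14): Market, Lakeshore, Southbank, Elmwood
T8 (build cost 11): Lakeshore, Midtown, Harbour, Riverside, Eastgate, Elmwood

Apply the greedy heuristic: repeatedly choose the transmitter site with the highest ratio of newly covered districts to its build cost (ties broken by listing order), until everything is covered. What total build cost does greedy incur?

Pick 1: T4 adds 7 new (Market, Midtown, Riverside, Southbank, Eastgate, Elmwood, Hilltop) at build cost 2 (ratio 7/2).
Pick 2: T6 adds 2 new (Lakeshore, Harbour) at build cost 4 (ratio 2/4).
Greedy total build cost: 2 + 4 = 6.

6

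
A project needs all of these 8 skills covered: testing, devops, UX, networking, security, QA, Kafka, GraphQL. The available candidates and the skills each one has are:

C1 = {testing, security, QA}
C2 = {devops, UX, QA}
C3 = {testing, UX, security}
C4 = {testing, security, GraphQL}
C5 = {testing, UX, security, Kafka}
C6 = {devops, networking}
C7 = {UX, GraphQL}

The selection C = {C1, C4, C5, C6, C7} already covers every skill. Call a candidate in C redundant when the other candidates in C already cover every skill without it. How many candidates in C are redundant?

Drop C1: QA uncovered — not redundant.
Drop C4: the rest still cover every skill — redundant.
Drop C5: Kafka uncovered — not redundant.
Drop C6: devops, networking uncovered — not redundant.
Drop C7: the rest still cover every skill — redundant.
2 redundant: C4, C7.

2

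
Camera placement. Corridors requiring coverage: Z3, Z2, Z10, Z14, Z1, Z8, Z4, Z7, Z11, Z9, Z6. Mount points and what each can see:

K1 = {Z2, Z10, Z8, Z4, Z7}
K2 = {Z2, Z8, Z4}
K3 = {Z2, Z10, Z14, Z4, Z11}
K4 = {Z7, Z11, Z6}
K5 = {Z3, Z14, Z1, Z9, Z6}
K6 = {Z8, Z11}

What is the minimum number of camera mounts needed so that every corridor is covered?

3

K1, K3, K5 together cover {Z3, Z2, Z10, Z14, Z1, Z8, Z4, Z7, Z11, Z9, Z6} — every corridor.
No 2 of the 6 camera mounts cover everything (all 15 pairs fall short), so 3 is minimum.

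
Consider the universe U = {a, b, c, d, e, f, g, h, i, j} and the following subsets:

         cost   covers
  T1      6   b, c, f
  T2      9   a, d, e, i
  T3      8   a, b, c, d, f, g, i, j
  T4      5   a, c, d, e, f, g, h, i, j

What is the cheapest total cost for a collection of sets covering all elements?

T1, T4 cover every element at cost 6 + 5 = 11.
Any cover uses at least 2 sets; among all covering selections none totals below 11.

11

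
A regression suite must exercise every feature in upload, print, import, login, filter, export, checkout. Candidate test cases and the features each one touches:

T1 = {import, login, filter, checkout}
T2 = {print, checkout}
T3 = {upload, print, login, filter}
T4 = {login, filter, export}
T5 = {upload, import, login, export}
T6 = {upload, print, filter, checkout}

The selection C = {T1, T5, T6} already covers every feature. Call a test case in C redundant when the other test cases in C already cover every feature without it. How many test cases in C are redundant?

Drop T1: the rest still cover every feature — redundant.
Drop T5: export uncovered — not redundant.
Drop T6: print uncovered — not redundant.
1 redundant: T1.

1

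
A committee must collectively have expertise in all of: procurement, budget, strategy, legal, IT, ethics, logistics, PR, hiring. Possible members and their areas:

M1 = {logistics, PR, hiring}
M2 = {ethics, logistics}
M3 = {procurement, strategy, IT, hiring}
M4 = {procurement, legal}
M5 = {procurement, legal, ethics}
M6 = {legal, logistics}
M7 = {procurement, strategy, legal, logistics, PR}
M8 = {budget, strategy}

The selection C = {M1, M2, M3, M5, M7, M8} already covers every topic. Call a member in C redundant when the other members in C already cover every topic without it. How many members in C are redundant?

4

Drop M1: the rest still cover every topic — redundant.
Drop M2: the rest still cover every topic — redundant.
Drop M3: IT uncovered — not redundant.
Drop M5: the rest still cover every topic — redundant.
Drop M7: the rest still cover every topic — redundant.
Drop M8: budget uncovered — not redundant.
4 redundant: M1, M2, M5, M7.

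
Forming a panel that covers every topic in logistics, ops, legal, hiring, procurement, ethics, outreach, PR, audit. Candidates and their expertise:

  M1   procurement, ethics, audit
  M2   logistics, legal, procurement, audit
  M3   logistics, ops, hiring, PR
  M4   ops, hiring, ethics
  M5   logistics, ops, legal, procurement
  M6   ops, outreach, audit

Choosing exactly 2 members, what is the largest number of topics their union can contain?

7

Choosing M1, M3 covers {logistics, ops, hiring, procurement, ethics, PR, audit} — 7 topics.
No choice of 2 members does better; here legal, outreach are left uncovered.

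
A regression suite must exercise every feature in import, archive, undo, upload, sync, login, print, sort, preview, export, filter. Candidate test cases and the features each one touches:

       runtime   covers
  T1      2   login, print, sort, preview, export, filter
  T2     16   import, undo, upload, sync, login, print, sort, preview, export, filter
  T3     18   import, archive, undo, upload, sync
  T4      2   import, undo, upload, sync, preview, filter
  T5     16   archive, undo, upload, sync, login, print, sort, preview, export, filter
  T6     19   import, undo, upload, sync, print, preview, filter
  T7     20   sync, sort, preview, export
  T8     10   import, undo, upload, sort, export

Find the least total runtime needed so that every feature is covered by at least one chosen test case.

T4, T5 cover every feature at runtime 2 + 16 = 18.
Any cover uses at least 2 test cases; among all covering selections none totals below 18.

18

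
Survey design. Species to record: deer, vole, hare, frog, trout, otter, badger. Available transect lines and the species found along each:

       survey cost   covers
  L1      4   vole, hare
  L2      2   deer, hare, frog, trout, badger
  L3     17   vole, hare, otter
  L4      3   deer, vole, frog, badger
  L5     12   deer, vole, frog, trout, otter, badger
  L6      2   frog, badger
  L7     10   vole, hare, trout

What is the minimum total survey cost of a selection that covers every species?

L2, L5 cover every species at survey cost 2 + 12 = 14.
Any cover uses at least 2 transects; among all covering selections none totals below 14.

14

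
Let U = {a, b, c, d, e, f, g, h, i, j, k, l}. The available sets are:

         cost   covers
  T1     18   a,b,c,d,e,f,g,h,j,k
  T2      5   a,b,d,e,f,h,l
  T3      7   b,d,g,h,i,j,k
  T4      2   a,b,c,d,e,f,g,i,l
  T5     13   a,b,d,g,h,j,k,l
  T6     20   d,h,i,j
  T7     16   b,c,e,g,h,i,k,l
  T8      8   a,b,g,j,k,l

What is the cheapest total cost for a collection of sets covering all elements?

T3, T4 cover every element at cost 7 + 2 = 9.
Any cover uses at least 2 sets; among all covering selections none totals below 9.

9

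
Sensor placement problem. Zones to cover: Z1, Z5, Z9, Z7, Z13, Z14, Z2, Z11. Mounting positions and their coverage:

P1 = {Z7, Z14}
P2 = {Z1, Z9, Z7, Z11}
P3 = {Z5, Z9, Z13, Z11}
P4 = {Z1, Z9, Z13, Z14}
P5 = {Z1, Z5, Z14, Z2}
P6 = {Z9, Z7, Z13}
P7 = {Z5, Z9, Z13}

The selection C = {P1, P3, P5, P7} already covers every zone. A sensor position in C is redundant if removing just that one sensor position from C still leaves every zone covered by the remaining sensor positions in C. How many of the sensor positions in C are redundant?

1

Drop P1: Z7 uncovered — not redundant.
Drop P3: Z11 uncovered — not redundant.
Drop P5: Z1, Z2 uncovered — not redundant.
Drop P7: the rest still cover every zone — redundant.
1 redundant: P7.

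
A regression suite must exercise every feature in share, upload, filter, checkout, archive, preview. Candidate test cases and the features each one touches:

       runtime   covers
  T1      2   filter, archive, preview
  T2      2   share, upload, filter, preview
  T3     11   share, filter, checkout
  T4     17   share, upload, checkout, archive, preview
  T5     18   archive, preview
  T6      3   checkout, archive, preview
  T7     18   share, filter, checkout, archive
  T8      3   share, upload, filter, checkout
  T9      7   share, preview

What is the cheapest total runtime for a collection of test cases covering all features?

5

T1, T8 cover every feature at runtime 2 + 3 = 5.
Any cover uses at least 2 test cases; among all covering selections none totals below 5.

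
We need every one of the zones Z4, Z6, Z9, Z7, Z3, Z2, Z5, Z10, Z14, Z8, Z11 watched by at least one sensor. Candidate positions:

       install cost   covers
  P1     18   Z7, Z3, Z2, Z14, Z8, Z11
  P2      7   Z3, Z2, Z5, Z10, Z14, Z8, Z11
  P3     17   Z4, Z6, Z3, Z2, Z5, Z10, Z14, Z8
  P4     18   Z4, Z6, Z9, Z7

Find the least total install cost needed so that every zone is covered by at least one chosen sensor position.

25

P2, P4 cover every zone at install cost 7 + 18 = 25.
Any cover uses at least 2 sensor positions; among all covering selections none totals below 25.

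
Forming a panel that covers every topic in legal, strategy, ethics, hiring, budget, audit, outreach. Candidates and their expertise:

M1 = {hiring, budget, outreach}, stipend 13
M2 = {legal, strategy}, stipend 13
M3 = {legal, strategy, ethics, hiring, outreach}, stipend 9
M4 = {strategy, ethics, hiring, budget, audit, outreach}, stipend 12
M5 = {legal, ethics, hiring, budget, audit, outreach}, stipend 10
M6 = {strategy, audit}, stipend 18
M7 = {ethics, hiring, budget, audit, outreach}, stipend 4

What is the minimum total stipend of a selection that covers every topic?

13

M3, M7 cover every topic at stipend 9 + 4 = 13.
Any cover uses at least 2 members; among all covering selections none totals below 13.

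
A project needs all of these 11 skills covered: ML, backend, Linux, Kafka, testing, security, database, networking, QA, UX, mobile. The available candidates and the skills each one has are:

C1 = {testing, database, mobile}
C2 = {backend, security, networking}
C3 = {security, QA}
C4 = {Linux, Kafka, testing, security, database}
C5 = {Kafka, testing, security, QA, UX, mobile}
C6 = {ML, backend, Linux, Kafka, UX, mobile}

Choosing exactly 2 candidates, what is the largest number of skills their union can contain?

Choosing C4, C6 covers {ML, backend, Linux, Kafka, testing, security, database, UX, mobile} — 9 skills.
No choice of 2 candidates does better; here networking, QA are left uncovered.

9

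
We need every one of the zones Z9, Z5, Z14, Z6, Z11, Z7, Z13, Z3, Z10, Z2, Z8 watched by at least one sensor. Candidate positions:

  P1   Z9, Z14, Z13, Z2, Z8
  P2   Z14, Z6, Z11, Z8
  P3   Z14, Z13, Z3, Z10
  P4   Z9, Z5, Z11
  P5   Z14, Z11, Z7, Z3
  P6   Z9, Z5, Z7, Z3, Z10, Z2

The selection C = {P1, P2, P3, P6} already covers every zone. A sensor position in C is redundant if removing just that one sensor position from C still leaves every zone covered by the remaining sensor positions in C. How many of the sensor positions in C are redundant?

2

Drop P1: the rest still cover every zone — redundant.
Drop P2: Z6, Z11 uncovered — not redundant.
Drop P3: the rest still cover every zone — redundant.
Drop P6: Z5, Z7 uncovered — not redundant.
2 redundant: P1, P3.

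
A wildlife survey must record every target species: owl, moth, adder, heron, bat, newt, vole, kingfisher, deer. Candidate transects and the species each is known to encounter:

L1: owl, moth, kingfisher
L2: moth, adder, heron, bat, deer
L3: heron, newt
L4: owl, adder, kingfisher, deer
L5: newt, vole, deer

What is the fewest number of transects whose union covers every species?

L1, L2, L5 together cover {owl, moth, adder, heron, bat, newt, vole, kingfisher, deer} — every species.
No 2 of the 5 transects cover everything (all 10 pairs fall short), so 3 is minimum.

3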